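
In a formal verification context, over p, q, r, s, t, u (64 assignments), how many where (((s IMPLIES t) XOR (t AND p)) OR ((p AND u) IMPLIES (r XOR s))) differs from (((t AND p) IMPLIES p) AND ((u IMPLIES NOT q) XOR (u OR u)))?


F1 = (((s IMPLIES t) XOR (t AND p)) OR ((p AND u) IMPLIES (r XOR s)))
F2 = (((t AND p) IMPLIES p) AND ((u IMPLIES NOT q) XOR (u OR u)))
Evaluate both on each of 64 rows (bits = p,q,r,s,t,u):
  row 0 [000000]: F1=1 F2=1 -> 0
  row 1 [000001]: F1=1 F2=0 (differ) -> 1
  row 2 [000010]: F1=1 F2=1 -> 0
  row 3 [000011]: F1=1 F2=0 (differ) -> 1
  row 4 [000100]: F1=1 F2=1 -> 0
  (every remaining row is evaluated the same way; all 64 results are listed next)
Full result column, 8 rows per line (p,q,r fixed per line; s,t,u runs 000..111 left to right):
  rows 0-7 [p,q,r=000]: 01010101  (ones: 4)
  rows 8-15 [p,q,r=001]: 01010101  (ones: 4)
  rows 16-23 [p,q,r=010]: 00000000  (ones: 0)
  rows 24-31 [p,q,r=011]: 00000000  (ones: 0)
  rows 32-39 [p,q,r=100]: 01000101  (ones: 3)
  rows 40-47 [p,q,r=101]: 01010000  (ones: 2)
  rows 48-55 [p,q,r=110]: 00010000  (ones: 1)
  rows 56-63 [p,q,r=111]: 00000101  (ones: 2)
Disagreements = 4+4+0+0+3+2+1+2 = 16

16


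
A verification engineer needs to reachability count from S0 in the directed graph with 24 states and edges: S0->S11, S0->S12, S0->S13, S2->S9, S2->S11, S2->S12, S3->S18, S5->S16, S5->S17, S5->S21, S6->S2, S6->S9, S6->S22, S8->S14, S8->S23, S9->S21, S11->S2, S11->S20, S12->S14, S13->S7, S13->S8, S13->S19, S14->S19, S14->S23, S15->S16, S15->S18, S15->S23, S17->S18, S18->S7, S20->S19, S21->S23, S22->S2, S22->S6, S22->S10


BFS from S0:
  layer 0: {S0}
  layer 1: {S11, S12, S13}
  layer 2: {S2, S7, S8, S14, S19, S20}
  layer 3: {S9, S23}
  layer 4: {S21}
Reachable set: {S0, S2, S7, S8, S9, S11, S12, S13, S14, S19, S20, S21, S23}
Count = 13

13


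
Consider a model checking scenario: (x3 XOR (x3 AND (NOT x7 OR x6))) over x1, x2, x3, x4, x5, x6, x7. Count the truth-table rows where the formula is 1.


Formula: (x3 XOR (x3 AND (NOT x7 OR x6))) over 7 vars (128 rows)
Evaluate each row (x1, x2, x3, x4, x5, x6, x7 as bits, MSB first):
  row 0 [0000000]: (0 XOR (0 AND (NOT 0 OR 0))) -> 0
  row 1 [0000001]: (0 XOR (0 AND (NOT 1 OR 0))) -> 0
  row 2 [0000010]: (0 XOR (0 AND (NOT 0 OR 1))) -> 0
  row 3 [0000011]: (0 XOR (0 AND (NOT 1 OR 1))) -> 0
  row 4 [0000100]: (0 XOR (0 AND (NOT 0 OR 0))) -> 0
  (every remaining row is evaluated the same way; all 128 results are listed next)
Full result column, 8 rows per line (x1,x2,x3,x4 fixed per line; x5,x6,x7 runs 000..111 left to right):
  rows 0-7 [x1,x2,x3,x4=0000]: 00000000  (ones: 0)
  rows 8-15 [x1,x2,x3,x4=0001]: 00000000  (ones: 0)
  rows 16-23 [x1,x2,x3,x4=0010]: 01000100  (ones: 2)
  rows 24-31 [x1,x2,x3,x4=0011]: 01000100  (ones: 2)
  rows 32-39 [x1,x2,x3,x4=0100]: 00000000  (ones: 0)
  rows 40-47 [x1,x2,x3,x4=0101]: 00000000  (ones: 0)
  rows 48-55 [x1,x2,x3,x4=0110]: 01000100  (ones: 2)
  rows 56-63 [x1,x2,x3,x4=0111]: 01000100  (ones: 2)
  rows 64-71 [x1,x2,x3,x4=1000]: 00000000  (ones: 0)
  rows 72-79 [x1,x2,x3,x4=1001]: 00000000  (ones: 0)
  rows 80-87 [x1,x2,x3,x4=1010]: 01000100  (ones: 2)
  rows 88-95 [x1,x2,x3,x4=1011]: 01000100  (ones: 2)
  rows 96-103 [x1,x2,x3,x4=1100]: 00000000  (ones: 0)
  rows 104-111 [x1,x2,x3,x4=1101]: 00000000  (ones: 0)
  rows 112-119 [x1,x2,x3,x4=1110]: 01000100  (ones: 2)
  rows 120-127 [x1,x2,x3,x4=1111]: 01000100  (ones: 2)
Count of 1-rows = 0+0+2+2+0+0+2+2+0+0+2+2+0+0+2+2 = 16

16


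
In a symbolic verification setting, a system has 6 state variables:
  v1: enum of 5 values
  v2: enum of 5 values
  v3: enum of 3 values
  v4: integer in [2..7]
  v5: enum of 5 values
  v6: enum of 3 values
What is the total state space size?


State space = product of domain sizes of all variables.
Domain sizes:
  v1 (enum of 5 values): 5
  v2 (enum of 5 values): 5
  v3 (enum of 3 values): 3
  v4 (integer in [2..7]): 6
  v5 (enum of 5 values): 5
  v6 (enum of 3 values): 3
Product = 5 * 5 * 3 * 6 * 5 * 3 = 6750

6750


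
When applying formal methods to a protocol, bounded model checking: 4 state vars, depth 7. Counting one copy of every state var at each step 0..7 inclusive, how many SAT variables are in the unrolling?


BMC unrolls to depth k, creating one copy of each state var for steps 0..k.
Step count = 7 + 1 = 8 (steps 0 through 7)
Vars per step = 4
Total = 4 * 8 = 32

32


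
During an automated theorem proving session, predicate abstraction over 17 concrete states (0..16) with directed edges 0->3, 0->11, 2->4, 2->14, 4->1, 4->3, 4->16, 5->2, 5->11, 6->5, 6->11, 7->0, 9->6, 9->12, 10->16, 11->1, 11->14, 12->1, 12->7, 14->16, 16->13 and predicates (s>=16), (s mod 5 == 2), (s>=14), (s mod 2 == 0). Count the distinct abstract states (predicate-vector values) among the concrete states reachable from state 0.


BFS from 0:
Concrete reachable: {0, 1, 3, 11, 13, 14, 16}
Abstract via predicates (s>=16), (s mod 5 == 2), (s>=14), (s mod 2 == 0):
  (0,0,0,0) <- {1, 3, 11, 13}
  (0,0,0,1) <- {0}
  (0,0,1,1) <- {14}
  (1,0,1,1) <- {16}
Distinct abstract states = 4

4


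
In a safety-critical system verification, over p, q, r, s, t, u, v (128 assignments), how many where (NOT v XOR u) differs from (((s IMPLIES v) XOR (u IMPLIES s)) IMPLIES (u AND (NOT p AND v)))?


F1 = (NOT v XOR u)
F2 = (((s IMPLIES v) XOR (u IMPLIES s)) IMPLIES (u AND (NOT p AND v)))
Evaluate both on each of 128 rows (bits = p,q,r,s,t,u,v):
  row 0 [0000000]: F1=1 F2=1 -> 0
  row 1 [0000001]: F1=0 F2=1 (differ) -> 1
  row 2 [0000010]: F1=0 F2=0 -> 0
  row 3 [0000011]: F1=1 F2=1 -> 0
  row 4 [0000100]: F1=1 F2=1 -> 0
  (every remaining row is evaluated the same way; all 128 results are listed next)
Full result column, 8 rows per line (p,q,r,s fixed per line; t,u,v runs 000..111 left to right):
  rows 0-7 [p,q,r,s=0000]: 01000100  (ones: 2)
  rows 8-15 [p,q,r,s=0001]: 11001100  (ones: 4)
  rows 16-23 [p,q,r,s=0010]: 01000100  (ones: 2)
  rows 24-31 [p,q,r,s=0011]: 11001100  (ones: 4)
  rows 32-39 [p,q,r,s=0100]: 01000100  (ones: 2)
  rows 40-47 [p,q,r,s=0101]: 11001100  (ones: 4)
  rows 48-55 [p,q,r,s=0110]: 01000100  (ones: 2)
  rows 56-63 [p,q,r,s=0111]: 11001100  (ones: 4)
  rows 64-71 [p,q,r,s=1000]: 01010101  (ones: 4)
  rows 72-79 [p,q,r,s=1001]: 11001100  (ones: 4)
  rows 80-87 [p,q,r,s=1010]: 01010101  (ones: 4)
  rows 88-95 [p,q,r,s=1011]: 11001100  (ones: 4)
  rows 96-103 [p,q,r,s=1100]: 01010101  (ones: 4)
  rows 104-111 [p,q,r,s=1101]: 11001100  (ones: 4)
  rows 112-119 [p,q,r,s=1110]: 01010101  (ones: 4)
  rows 120-127 [p,q,r,s=1111]: 11001100  (ones: 4)
Disagreements = 2+4+2+4+2+4+2+4+4+4+4+4+4+4+4+4 = 56

56


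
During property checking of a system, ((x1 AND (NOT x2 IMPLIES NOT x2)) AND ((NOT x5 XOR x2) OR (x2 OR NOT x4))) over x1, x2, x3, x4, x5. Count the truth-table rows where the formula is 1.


Formula: ((x1 AND (NOT x2 IMPLIES NOT x2)) AND ((NOT x5 XOR x2) OR (x2 OR NOT x4))) over 5 vars (32 rows)
Evaluate each row (x1, x2, x3, x4, x5 as bits, MSB first):
  row 0 [00000]: ((0 AND (NOT 0 IMPLIES NOT 0)) AND ((NOT 0 XOR 0) OR (0 OR NOT 0))) -> 0
  row 1 [00001]: ((0 AND (NOT 0 IMPLIES NOT 0)) AND ((NOT 1 XOR 0) OR (0 OR NOT 0))) -> 0
  row 2 [00010]: ((0 AND (NOT 0 IMPLIES NOT 0)) AND ((NOT 0 XOR 0) OR (0 OR NOT 1))) -> 0
  row 3 [00011]: ((0 AND (NOT 0 IMPLIES NOT 0)) AND ((NOT 1 XOR 0) OR (0 OR NOT 1))) -> 0
  row 4 [00100]: ((0 AND (NOT 0 IMPLIES NOT 0)) AND ((NOT 0 XOR 0) OR (0 OR NOT 0))) -> 0
  row 5 [00101]: ((0 AND (NOT 0 IMPLIES NOT 0)) AND ((NOT 1 XOR 0) OR (0 OR NOT 0))) -> 0
  row 6 [00110]: ((0 AND (NOT 0 IMPLIES NOT 0)) AND ((NOT 0 XOR 0) OR (0 OR NOT 1))) -> 0
  row 7 [00111]: ((0 AND (NOT 0 IMPLIES NOT 0)) AND ((NOT 1 XOR 0) OR (0 OR NOT 1))) -> 0
  row 8 [01000]: ((0 AND (NOT 1 IMPLIES NOT 1)) AND ((NOT 0 XOR 1) OR (1 OR NOT 0))) -> 0
  row 9 [01001]: ((0 AND (NOT 1 IMPLIES NOT 1)) AND ((NOT 1 XOR 1) OR (1 OR NOT 0))) -> 0
  row 10 [01010]: ((0 AND (NOT 1 IMPLIES NOT 1)) AND ((NOT 0 XOR 1) OR (1 OR NOT 1))) -> 0
  row 11 [01011]: ((0 AND (NOT 1 IMPLIES NOT 1)) AND ((NOT 1 XOR 1) OR (1 OR NOT 1))) -> 0
  row 12 [01100]: ((0 AND (NOT 1 IMPLIES NOT 1)) AND ((NOT 0 XOR 1) OR (1 OR NOT 0))) -> 0
  row 13 [01101]: ((0 AND (NOT 1 IMPLIES NOT 1)) AND ((NOT 1 XOR 1) OR (1 OR NOT 0))) -> 0
  row 14 [01110]: ((0 AND (NOT 1 IMPLIES NOT 1)) AND ((NOT 0 XOR 1) OR (1 OR NOT 1))) -> 0
  row 15 [01111]: ((0 AND (NOT 1 IMPLIES NOT 1)) AND ((NOT 1 XOR 1) OR (1 OR NOT 1))) -> 0
  row 16 [10000]: ((1 AND (NOT 0 IMPLIES NOT 0)) AND ((NOT 0 XOR 0) OR (0 OR NOT 0))) -> 1
  row 17 [10001]: ((1 AND (NOT 0 IMPLIES NOT 0)) AND ((NOT 1 XOR 0) OR (0 OR NOT 0))) -> 1
  row 18 [10010]: ((1 AND (NOT 0 IMPLIES NOT 0)) AND ((NOT 0 XOR 0) OR (0 OR NOT 1))) -> 1
  row 19 [10011]: ((1 AND (NOT 0 IMPLIES NOT 0)) AND ((NOT 1 XOR 0) OR (0 OR NOT 1))) -> 0
  row 20 [10100]: ((1 AND (NOT 0 IMPLIES NOT 0)) AND ((NOT 0 XOR 0) OR (0 OR NOT 0))) -> 1
  row 21 [10101]: ((1 AND (NOT 0 IMPLIES NOT 0)) AND ((NOT 1 XOR 0) OR (0 OR NOT 0))) -> 1
  row 22 [10110]: ((1 AND (NOT 0 IMPLIES NOT 0)) AND ((NOT 0 XOR 0) OR (0 OR NOT 1))) -> 1
  row 23 [10111]: ((1 AND (NOT 0 IMPLIES NOT 0)) AND ((NOT 1 XOR 0) OR (0 OR NOT 1))) -> 0
  row 24 [11000]: ((1 AND (NOT 1 IMPLIES NOT 1)) AND ((NOT 0 XOR 1) OR (1 OR NOT 0))) -> 1
  row 25 [11001]: ((1 AND (NOT 1 IMPLIES NOT 1)) AND ((NOT 1 XOR 1) OR (1 OR NOT 0))) -> 1
  row 26 [11010]: ((1 AND (NOT 1 IMPLIES NOT 1)) AND ((NOT 0 XOR 1) OR (1 OR NOT 1))) -> 1
  row 27 [11011]: ((1 AND (NOT 1 IMPLIES NOT 1)) AND ((NOT 1 XOR 1) OR (1 OR NOT 1))) -> 1
  row 28 [11100]: ((1 AND (NOT 1 IMPLIES NOT 1)) AND ((NOT 0 XOR 1) OR (1 OR NOT 0))) -> 1
  row 29 [11101]: ((1 AND (NOT 1 IMPLIES NOT 1)) AND ((NOT 1 XOR 1) OR (1 OR NOT 0))) -> 1
  row 30 [11110]: ((1 AND (NOT 1 IMPLIES NOT 1)) AND ((NOT 0 XOR 1) OR (1 OR NOT 1))) -> 1
  row 31 [11111]: ((1 AND (NOT 1 IMPLIES NOT 1)) AND ((NOT 1 XOR 1) OR (1 OR NOT 1))) -> 1
Full result column, 8 rows per line (x1,x2 fixed per line; x3,x4,x5 runs 000..111 left to right):
  rows 0-7 [x1,x2=00]: 00000000  (ones: 0)
  rows 8-15 [x1,x2=01]: 00000000  (ones: 0)
  rows 16-23 [x1,x2=10]: 11101110  (ones: 6)
  rows 24-31 [x1,x2=11]: 11111111  (ones: 8)
Count of 1-rows = 0+0+6+8 = 14

14


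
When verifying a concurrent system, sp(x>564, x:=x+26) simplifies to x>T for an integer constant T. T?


Formula: sp(P, x:=E) = exists old_x. (x = E[old_x/x]) AND P[old_x/x] (old_x is the value of x before the assignment; eliminate old_x by solving x = E[old_x/x] for old_x)
Step 1: Precondition P: x>564, i.e. old_x > 564
Step 2: Assignment gives x = old_x + 26, so old_x = x - 26
Step 3: Substitute into P: x - 26 > 564
Step 4: Simplify: x > 564+26 = 590

590


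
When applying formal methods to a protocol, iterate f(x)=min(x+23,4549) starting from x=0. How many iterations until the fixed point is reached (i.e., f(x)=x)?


Step 1: x=0, cap=4549, increment=23
Step 2: x grows by 23 each step until capped at 4549; fixed point is x=4549
Step 3: iterations = ceil(4549/23) = 198

198


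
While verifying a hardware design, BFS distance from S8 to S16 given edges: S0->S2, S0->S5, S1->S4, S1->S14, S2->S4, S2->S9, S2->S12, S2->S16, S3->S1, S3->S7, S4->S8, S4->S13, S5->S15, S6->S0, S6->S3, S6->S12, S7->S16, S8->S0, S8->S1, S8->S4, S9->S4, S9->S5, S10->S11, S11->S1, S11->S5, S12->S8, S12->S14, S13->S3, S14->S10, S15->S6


BFS layer-by-layer from S8:
  dist 0: {S8}
  dist 1: {S0, S1, S4}
  dist 2: {S2, S5, S13, S14}
  dist 3: {S3, S9, S10, S12, S15, S16}
  -> S16 reached at distance 3
Shortest path length = 3

3


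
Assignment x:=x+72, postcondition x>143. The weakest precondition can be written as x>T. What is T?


Formula: wp(x:=E, P) = P[E/x] (substitute E for x in postcondition)
Step 1: Postcondition: x>143
Step 2: Substitute x+72 for x: x+72>143
Step 3: Solve for x: x > 143-72 = 71

71


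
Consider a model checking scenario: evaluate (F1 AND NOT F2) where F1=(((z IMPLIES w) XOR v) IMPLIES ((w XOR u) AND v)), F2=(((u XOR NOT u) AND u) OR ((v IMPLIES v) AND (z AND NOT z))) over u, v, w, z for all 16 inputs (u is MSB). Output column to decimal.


F1 = (((z IMPLIES w) XOR v) IMPLIES ((w XOR u) AND v))
F2 = (((u XOR NOT u) AND u) OR ((v IMPLIES v) AND (z AND NOT z)))
Counterexample to F1=>F2 is where F1=1 and F2=0.
Evaluate each row (bits = u,v,w,z, MSB first):
  row 0 [0000]: F1=0 F2=0 -> F1&~F2 -> 0
  row 1 [0001]: F1=1 F2=0 -> F1&~F2 -> 1
  row 2 [0010]: F1=0 F2=0 -> F1&~F2 -> 0
  row 3 [0011]: F1=0 F2=0 -> F1&~F2 -> 0
  row 4 [0100]: F1=1 F2=0 -> F1&~F2 -> 1
  row 5 [0101]: F1=0 F2=0 -> F1&~F2 -> 0
  row 6 [0110]: F1=1 F2=0 -> F1&~F2 -> 1
  row 7 [0111]: F1=1 F2=0 -> F1&~F2 -> 1
  row 8 [1000]: F1=0 F2=1 -> F1&~F2 -> 0
  row 9 [1001]: F1=1 F2=1 -> F1&~F2 -> 0
  row 10 [1010]: F1=0 F2=1 -> F1&~F2 -> 0
  row 11 [1011]: F1=0 F2=1 -> F1&~F2 -> 0
  row 12 [1100]: F1=1 F2=1 -> F1&~F2 -> 0
  row 13 [1101]: F1=1 F2=1 -> F1&~F2 -> 0
  row 14 [1110]: F1=1 F2=1 -> F1&~F2 -> 0
  row 15 [1111]: F1=1 F2=1 -> F1&~F2 -> 0
Full result column, 4 rows per line (u,v fixed per line; w,z runs 00..11 left to right):
  rows 0-3 [u,v=00]: 0100  = hex 4
  rows 4-7 [u,v=01]: 1011  = hex B
  rows 8-11 [u,v=10]: 0000  = hex 0
  rows 12-15 [u,v=11]: 0000  = hex 0
Counterexample vector (row 0 .. row 15) = 0100101100000000
Output column grouped in 4s = 0100 1011 0000 0000 = 0x4B00
Convert to decimal digit by digit (value = value*16 + digit):
  4 -> 4
  4*16 + 11 (B) = 75
  75*16 + 0 = 1200
  1200*16 + 0 = 19200
Decimal = 19200

19200


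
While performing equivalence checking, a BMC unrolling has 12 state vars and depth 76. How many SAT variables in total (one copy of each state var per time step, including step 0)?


BMC unrolls to depth k, creating one copy of each state var for steps 0..k.
Step count = 76 + 1 = 77 (steps 0 through 76)
Vars per step = 12
Total = 12 * 77 = 924

924


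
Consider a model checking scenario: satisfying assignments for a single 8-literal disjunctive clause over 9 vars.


Step 1: Total=2^9=512
Step 2: Unsat when all 8 false: 2^1=2
Step 3: Sat=512-2=510

510


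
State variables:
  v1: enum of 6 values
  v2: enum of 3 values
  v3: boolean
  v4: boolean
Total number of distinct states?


State space = product of domain sizes of all variables.
Domain sizes:
  v1 (enum of 6 values): 6
  v2 (enum of 3 values): 3
  v3 (boolean): 2
  v4 (boolean): 2
Product = 6 * 3 * 2 * 2 = 72

72


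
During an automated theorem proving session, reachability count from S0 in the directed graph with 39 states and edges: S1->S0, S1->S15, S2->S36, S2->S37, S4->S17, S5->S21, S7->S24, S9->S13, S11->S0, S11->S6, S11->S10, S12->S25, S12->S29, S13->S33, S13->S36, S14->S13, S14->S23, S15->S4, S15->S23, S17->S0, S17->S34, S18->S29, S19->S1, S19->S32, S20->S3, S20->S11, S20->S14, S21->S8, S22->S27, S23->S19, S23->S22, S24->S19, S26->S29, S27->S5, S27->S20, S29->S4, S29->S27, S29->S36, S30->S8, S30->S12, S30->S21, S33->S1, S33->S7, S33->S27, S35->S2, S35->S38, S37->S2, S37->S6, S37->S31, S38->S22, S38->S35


BFS from S0:
  layer 0: {S0}
Reachable set: {S0}
Count = 1

1


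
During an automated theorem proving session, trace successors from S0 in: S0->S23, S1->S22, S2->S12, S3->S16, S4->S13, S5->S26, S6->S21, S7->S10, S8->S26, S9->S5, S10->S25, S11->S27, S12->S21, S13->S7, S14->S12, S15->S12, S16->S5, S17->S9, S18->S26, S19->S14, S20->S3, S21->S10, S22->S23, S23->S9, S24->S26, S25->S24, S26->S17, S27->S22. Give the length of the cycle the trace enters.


Trace from S0 until a state repeats:
  S0 -> S23 -> S9 -> S5 -> S26 -> S17 -> S9
S9 first seen at step 2, revisited at step 6.
Cycle length = 6 - 2 = 4

4


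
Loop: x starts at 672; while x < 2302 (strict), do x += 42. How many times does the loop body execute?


Step 1: x goes from 672 toward 2302 by 42; the body runs while x<2302, so iterations = ceil((bound-start)/step)
Step 2: Distance=1630
Step 3: ceil(1630/42)=39

39


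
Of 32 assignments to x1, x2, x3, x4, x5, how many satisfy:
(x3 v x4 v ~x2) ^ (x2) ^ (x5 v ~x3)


CNF with 3 clauses over 5 vars (32 assignments).
An assignment satisfies CNF iff every clause has >=1 true literal.
Check each row (bits = x1,x2,x3,x4,x5; clause T/F shown):
  row 0 [00000]: clauses=TFT -> 0
  row 1 [00001]: clauses=TFT -> 0
  row 2 [00010]: clauses=TFT -> 0
  row 3 [00011]: clauses=TFT -> 0
  row 4 [00100]: clauses=TFF -> 0
  row 5 [00101]: clauses=TFT -> 0
  row 6 [00110]: clauses=TFF -> 0
  row 7 [00111]: clauses=TFT -> 0
  row 8 [01000]: clauses=FTT -> 0
  row 9 [01001]: clauses=FTT -> 0
  row 10 [01010]: clauses=TTT -> 1
  row 11 [01011]: clauses=TTT -> 1
  row 12 [01100]: clauses=TTF -> 0
  row 13 [01101]: clauses=TTT -> 1
  row 14 [01110]: clauses=TTF -> 0
  row 15 [01111]: clauses=TTT -> 1
  row 16 [10000]: clauses=TFT -> 0
  row 17 [10001]: clauses=TFT -> 0
  row 18 [10010]: clauses=TFT -> 0
  row 19 [10011]: clauses=TFT -> 0
  row 20 [10100]: clauses=TFF -> 0
  row 21 [10101]: clauses=TFT -> 0
  row 22 [10110]: clauses=TFF -> 0
  row 23 [10111]: clauses=TFT -> 0
  row 24 [11000]: clauses=FTT -> 0
  row 25 [11001]: clauses=FTT -> 0
  row 26 [11010]: clauses=TTT -> 1
  row 27 [11011]: clauses=TTT -> 1
  row 28 [11100]: clauses=TTF -> 0
  row 29 [11101]: clauses=TTT -> 1
  row 30 [11110]: clauses=TTF -> 0
  row 31 [11111]: clauses=TTT -> 1
Full result column, 8 rows per line (x1,x2 fixed per line; x3,x4,x5 runs 000..111 left to right):
  rows 0-7 [x1,x2=00]: 00000000  (ones: 0)
  rows 8-15 [x1,x2=01]: 00110101  (ones: 4)
  rows 16-23 [x1,x2=10]: 00000000  (ones: 0)
  rows 24-31 [x1,x2=11]: 00110101  (ones: 4)
Satisfying assignments = 0+4+0+4 = 8

8


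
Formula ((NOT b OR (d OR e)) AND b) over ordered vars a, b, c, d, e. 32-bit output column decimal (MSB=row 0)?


Formula: ((NOT b OR (d OR e)) AND b) over a, b, c, d, e (32 rows)
Evaluate each row (bits = a,b,c,d,e, MSB first):
  row 0 [00000]: ((NOT 0 OR (0 OR 0)) AND 0) -> 0
  row 1 [00001]: ((NOT 0 OR (0 OR 1)) AND 0) -> 0
  row 2 [00010]: ((NOT 0 OR (1 OR 0)) AND 0) -> 0
  row 3 [00011]: ((NOT 0 OR (1 OR 1)) AND 0) -> 0
  row 4 [00100]: ((NOT 0 OR (0 OR 0)) AND 0) -> 0
  row 5 [00101]: ((NOT 0 OR (0 OR 1)) AND 0) -> 0
  row 6 [00110]: ((NOT 0 OR (1 OR 0)) AND 0) -> 0
  row 7 [00111]: ((NOT 0 OR (1 OR 1)) AND 0) -> 0
  row 8 [01000]: ((NOT 1 OR (0 OR 0)) AND 1) -> 0
  row 9 [01001]: ((NOT 1 OR (0 OR 1)) AND 1) -> 1
  row 10 [01010]: ((NOT 1 OR (1 OR 0)) AND 1) -> 1
  row 11 [01011]: ((NOT 1 OR (1 OR 1)) AND 1) -> 1
  row 12 [01100]: ((NOT 1 OR (0 OR 0)) AND 1) -> 0
  row 13 [01101]: ((NOT 1 OR (0 OR 1)) AND 1) -> 1
  row 14 [01110]: ((NOT 1 OR (1 OR 0)) AND 1) -> 1
  row 15 [01111]: ((NOT 1 OR (1 OR 1)) AND 1) -> 1
  row 16 [10000]: ((NOT 0 OR (0 OR 0)) AND 0) -> 0
  row 17 [10001]: ((NOT 0 OR (0 OR 1)) AND 0) -> 0
  row 18 [10010]: ((NOT 0 OR (1 OR 0)) AND 0) -> 0
  row 19 [10011]: ((NOT 0 OR (1 OR 1)) AND 0) -> 0
  row 20 [10100]: ((NOT 0 OR (0 OR 0)) AND 0) -> 0
  row 21 [10101]: ((NOT 0 OR (0 OR 1)) AND 0) -> 0
  row 22 [10110]: ((NOT 0 OR (1 OR 0)) AND 0) -> 0
  row 23 [10111]: ((NOT 0 OR (1 OR 1)) AND 0) -> 0
  row 24 [11000]: ((NOT 1 OR (0 OR 0)) AND 1) -> 0
  row 25 [11001]: ((NOT 1 OR (0 OR 1)) AND 1) -> 1
  row 26 [11010]: ((NOT 1 OR (1 OR 0)) AND 1) -> 1
  row 27 [11011]: ((NOT 1 OR (1 OR 1)) AND 1) -> 1
  row 28 [11100]: ((NOT 1 OR (0 OR 0)) AND 1) -> 0
  row 29 [11101]: ((NOT 1 OR (0 OR 1)) AND 1) -> 1
  row 30 [11110]: ((NOT 1 OR (1 OR 0)) AND 1) -> 1
  row 31 [11111]: ((NOT 1 OR (1 OR 1)) AND 1) -> 1
Full result column, 4 rows per line (a,b,c fixed per line; d,e runs 00..11 left to right):
  rows 0-3 [a,b,c=000]: 0000  = hex 0
  rows 4-7 [a,b,c=001]: 0000  = hex 0
  rows 8-11 [a,b,c=010]: 0111  = hex 7
  rows 12-15 [a,b,c=011]: 0111  = hex 7
  rows 16-19 [a,b,c=100]: 0000  = hex 0
  rows 20-23 [a,b,c=101]: 0000  = hex 0
  rows 24-27 [a,b,c=110]: 0111  = hex 7
  rows 28-31 [a,b,c=111]: 0111  = hex 7
Output column (row 0 .. row 31) = 00000000011101110000000001110111
Output column grouped in 4s = 0000 0000 0111 0111 0000 0000 0111 0111 = 0x00770077
Convert to decimal digit by digit (value = value*16 + digit):
  0 -> 0
  0*16 + 0 = 0
  0*16 + 7 = 7
  7*16 + 7 = 119
  119*16 + 0 = 1904
  1904*16 + 0 = 30464
  30464*16 + 7 = 487431
  487431*16 + 7 = 7798903
Decimal = 7798903

7798903


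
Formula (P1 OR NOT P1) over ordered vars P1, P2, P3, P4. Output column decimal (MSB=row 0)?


Formula: (P1 OR NOT P1) over P1, P2, P3, P4 (16 rows)
Evaluate each row (bits = P1,P2,P3,P4, MSB first):
  row 0 [0000]: (0 OR NOT 0) -> 1
  row 1 [0001]: (0 OR NOT 0) -> 1
  row 2 [0010]: (0 OR NOT 0) -> 1
  row 3 [0011]: (0 OR NOT 0) -> 1
  row 4 [0100]: (0 OR NOT 0) -> 1
  row 5 [0101]: (0 OR NOT 0) -> 1
  row 6 [0110]: (0 OR NOT 0) -> 1
  row 7 [0111]: (0 OR NOT 0) -> 1
  row 8 [1000]: (1 OR NOT 1) -> 1
  row 9 [1001]: (1 OR NOT 1) -> 1
  row 10 [1010]: (1 OR NOT 1) -> 1
  row 11 [1011]: (1 OR NOT 1) -> 1
  row 12 [1100]: (1 OR NOT 1) -> 1
  row 13 [1101]: (1 OR NOT 1) -> 1
  row 14 [1110]: (1 OR NOT 1) -> 1
  row 15 [1111]: (1 OR NOT 1) -> 1
Full result column, 4 rows per line (P1,P2 fixed per line; P3,P4 runs 00..11 left to right):
  rows 0-3 [P1,P2=00]: 1111  = hex F
  rows 4-7 [P1,P2=01]: 1111  = hex F
  rows 8-11 [P1,P2=10]: 1111  = hex F
  rows 12-15 [P1,P2=11]: 1111  = hex F
Output column (row 0 .. row 15) = 1111111111111111
Output column grouped in 4s = 1111 1111 1111 1111 = 0xFFFF
Convert to decimal digit by digit (value = value*16 + digit):
  F -> 15
  15*16 + 15 (F) = 255
  255*16 + 15 (F) = 4095
  4095*16 + 15 (F) = 65535
Decimal = 65535

65535


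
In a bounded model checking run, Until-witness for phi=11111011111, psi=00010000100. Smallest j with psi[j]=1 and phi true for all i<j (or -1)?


(phi U psi) at 0: need smallest j with psi[j]=1 and phi[i]=1 for all i in [0,j).
Scan from step 0:
  step 0: phi=1, psi=0 -> continue
  step 1: phi=1, psi=0 -> continue
  step 2: phi=1, psi=0 -> continue
  step 3: psi=1 and phi held for [0,3) -> witness found
Witness step = 3

3


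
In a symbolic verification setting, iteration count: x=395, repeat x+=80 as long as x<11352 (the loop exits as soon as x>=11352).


Step 1: x goes from 395 toward 11352 by 80; the body runs while x<11352, so iterations = ceil((bound-start)/step)
Step 2: Distance=10957
Step 3: ceil(10957/80)=137

137


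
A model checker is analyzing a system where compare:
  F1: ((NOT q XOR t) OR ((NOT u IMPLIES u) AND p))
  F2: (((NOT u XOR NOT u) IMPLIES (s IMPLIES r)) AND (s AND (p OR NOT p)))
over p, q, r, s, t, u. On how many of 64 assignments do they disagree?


F1 = ((NOT q XOR t) OR ((NOT u IMPLIES u) AND p))
F2 = (((NOT u XOR NOT u) IMPLIES (s IMPLIES r)) AND (s AND (p OR NOT p)))
Evaluate both on each of 64 rows (bits = p,q,r,s,t,u):
  row 0 [000000]: F1=1 F2=0 (differ) -> 1
  row 1 [000001]: F1=1 F2=0 (differ) -> 1
  row 2 [000010]: F1=0 F2=0 -> 0
  row 3 [000011]: F1=0 F2=0 -> 0
  row 4 [000100]: F1=1 F2=1 -> 0
  (every remaining row is evaluated the same way; all 64 results are listed next)
Full result column, 8 rows per line (p,q,r fixed per line; s,t,u runs 000..111 left to right):
  rows 0-7 [p,q,r=000]: 11000011  (ones: 4)
  rows 8-15 [p,q,r=001]: 11000011  (ones: 4)
  rows 16-23 [p,q,r=010]: 00111100  (ones: 4)
  rows 24-31 [p,q,r=011]: 00111100  (ones: 4)
  rows 32-39 [p,q,r=100]: 11010010  (ones: 4)
  rows 40-47 [p,q,r=101]: 11010010  (ones: 4)
  rows 48-55 [p,q,r=110]: 01111000  (ones: 4)
  rows 56-63 [p,q,r=111]: 01111000  (ones: 4)
Disagreements = 4+4+4+4+4+4+4+4 = 32

32


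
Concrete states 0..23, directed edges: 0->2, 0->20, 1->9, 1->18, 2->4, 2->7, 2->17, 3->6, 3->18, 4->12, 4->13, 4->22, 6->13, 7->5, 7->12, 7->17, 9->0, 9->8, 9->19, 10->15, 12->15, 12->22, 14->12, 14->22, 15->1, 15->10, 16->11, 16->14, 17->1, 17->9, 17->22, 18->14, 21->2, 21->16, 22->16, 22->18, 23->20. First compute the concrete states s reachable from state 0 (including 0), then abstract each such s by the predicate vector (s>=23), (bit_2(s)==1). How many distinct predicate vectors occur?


BFS from 0:
Concrete reachable: {0, 1, 2, 4, 5, 7, 8, 9, 10, 11, 12, 13, 14, 15, 16, 17, 18, 19, 20, 22}
Abstract via predicates (s>=23), (bit_2(s)==1):
  (0,0) <- {0, 1, 2, 8, 9, 10, 11, 16, 17, 18, 19}
  (0,1) <- {4, 5, 7, 12, 13, 14, 15, 20, 22}
Distinct abstract states = 2

2


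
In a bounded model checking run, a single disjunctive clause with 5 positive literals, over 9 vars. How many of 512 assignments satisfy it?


Step 1: Total=2^9=512
Step 2: Unsat when all 5 false: 2^4=16
Step 3: Sat=512-16=496

496


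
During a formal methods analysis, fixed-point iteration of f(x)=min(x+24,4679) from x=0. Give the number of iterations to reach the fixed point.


Step 1: x=0, cap=4679, increment=24
Step 2: x grows by 24 each step until capped at 4679; fixed point is x=4679
Step 3: iterations = ceil(4679/24) = 195

195


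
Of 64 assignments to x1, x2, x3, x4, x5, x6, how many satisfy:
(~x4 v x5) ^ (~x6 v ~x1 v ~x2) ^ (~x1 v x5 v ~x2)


CNF with 3 clauses over 6 vars (64 assignments).
An assignment satisfies CNF iff every clause has >=1 true literal.
Check each row (bits = x1,x2,x3,x4,x5,x6; clause T/F shown):
  row 0 [000000]: clauses=TTT -> 1
  row 1 [000001]: clauses=TTT -> 1
  row 2 [000010]: clauses=TTT -> 1
  row 3 [000011]: clauses=TTT -> 1
  row 4 [000100]: clauses=FTT -> 0
  (every remaining row is evaluated the same way; all 64 results are listed next)
Full result column, 8 rows per line (x1,x2,x3 fixed per line; x4,x5,x6 runs 000..111 left to right):
  rows 0-7 [x1,x2,x3=000]: 11110011  (ones: 6)
  rows 8-15 [x1,x2,x3=001]: 11110011  (ones: 6)
  rows 16-23 [x1,x2,x3=010]: 11110011  (ones: 6)
  rows 24-31 [x1,x2,x3=011]: 11110011  (ones: 6)
  rows 32-39 [x1,x2,x3=100]: 11110011  (ones: 6)
  rows 40-47 [x1,x2,x3=101]: 11110011  (ones: 6)
  rows 48-55 [x1,x2,x3=110]: 00100010  (ones: 2)
  rows 56-63 [x1,x2,x3=111]: 00100010  (ones: 2)
Satisfying assignments = 6+6+6+6+6+6+2+2 = 40

40


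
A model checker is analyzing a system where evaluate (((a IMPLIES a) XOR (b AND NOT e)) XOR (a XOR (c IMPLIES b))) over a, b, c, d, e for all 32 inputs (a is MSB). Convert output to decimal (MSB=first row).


Formula: (((a IMPLIES a) XOR (b AND NOT e)) XOR (a XOR (c IMPLIES b))) over a, b, c, d, e (32 rows)
Evaluate each row (bits = a,b,c,d,e, MSB first):
  row 0 [00000]: (((0 IMPLIES 0) XOR (0 AND NOT 0)) XOR (0 XOR (0 IMPLIES 0))) -> 0
  row 1 [00001]: (((0 IMPLIES 0) XOR (0 AND NOT 1)) XOR (0 XOR (0 IMPLIES 0))) -> 0
  row 2 [00010]: (((0 IMPLIES 0) XOR (0 AND NOT 0)) XOR (0 XOR (0 IMPLIES 0))) -> 0
  row 3 [00011]: (((0 IMPLIES 0) XOR (0 AND NOT 1)) XOR (0 XOR (0 IMPLIES 0))) -> 0
  row 4 [00100]: (((0 IMPLIES 0) XOR (0 AND NOT 0)) XOR (0 XOR (1 IMPLIES 0))) -> 1
  row 5 [00101]: (((0 IMPLIES 0) XOR (0 AND NOT 1)) XOR (0 XOR (1 IMPLIES 0))) -> 1
  row 6 [00110]: (((0 IMPLIES 0) XOR (0 AND NOT 0)) XOR (0 XOR (1 IMPLIES 0))) -> 1
  row 7 [00111]: (((0 IMPLIES 0) XOR (0 AND NOT 1)) XOR (0 XOR (1 IMPLIES 0))) -> 1
  row 8 [01000]: (((0 IMPLIES 0) XOR (1 AND NOT 0)) XOR (0 XOR (0 IMPLIES 1))) -> 1
  row 9 [01001]: (((0 IMPLIES 0) XOR (1 AND NOT 1)) XOR (0 XOR (0 IMPLIES 1))) -> 0
  row 10 [01010]: (((0 IMPLIES 0) XOR (1 AND NOT 0)) XOR (0 XOR (0 IMPLIES 1))) -> 1
  row 11 [01011]: (((0 IMPLIES 0) XOR (1 AND NOT 1)) XOR (0 XOR (0 IMPLIES 1))) -> 0
  row 12 [01100]: (((0 IMPLIES 0) XOR (1 AND NOT 0)) XOR (0 XOR (1 IMPLIES 1))) -> 1
  row 13 [01101]: (((0 IMPLIES 0) XOR (1 AND NOT 1)) XOR (0 XOR (1 IMPLIES 1))) -> 0
  row 14 [01110]: (((0 IMPLIES 0) XOR (1 AND NOT 0)) XOR (0 XOR (1 IMPLIES 1))) -> 1
  row 15 [01111]: (((0 IMPLIES 0) XOR (1 AND NOT 1)) XOR (0 XOR (1 IMPLIES 1))) -> 0
  row 16 [10000]: (((1 IMPLIES 1) XOR (0 AND NOT 0)) XOR (1 XOR (0 IMPLIES 0))) -> 1
  row 17 [10001]: (((1 IMPLIES 1) XOR (0 AND NOT 1)) XOR (1 XOR (0 IMPLIES 0))) -> 1
  row 18 [10010]: (((1 IMPLIES 1) XOR (0 AND NOT 0)) XOR (1 XOR (0 IMPLIES 0))) -> 1
  row 19 [10011]: (((1 IMPLIES 1) XOR (0 AND NOT 1)) XOR (1 XOR (0 IMPLIES 0))) -> 1
  row 20 [10100]: (((1 IMPLIES 1) XOR (0 AND NOT 0)) XOR (1 XOR (1 IMPLIES 0))) -> 0
  row 21 [10101]: (((1 IMPLIES 1) XOR (0 AND NOT 1)) XOR (1 XOR (1 IMPLIES 0))) -> 0
  row 22 [10110]: (((1 IMPLIES 1) XOR (0 AND NOT 0)) XOR (1 XOR (1 IMPLIES 0))) -> 0
  row 23 [10111]: (((1 IMPLIES 1) XOR (0 AND NOT 1)) XOR (1 XOR (1 IMPLIES 0))) -> 0
  row 24 [11000]: (((1 IMPLIES 1) XOR (1 AND NOT 0)) XOR (1 XOR (0 IMPLIES 1))) -> 0
  row 25 [11001]: (((1 IMPLIES 1) XOR (1 AND NOT 1)) XOR (1 XOR (0 IMPLIES 1))) -> 1
  row 26 [11010]: (((1 IMPLIES 1) XOR (1 AND NOT 0)) XOR (1 XOR (0 IMPLIES 1))) -> 0
  row 27 [11011]: (((1 IMPLIES 1) XOR (1 AND NOT 1)) XOR (1 XOR (0 IMPLIES 1))) -> 1
  row 28 [11100]: (((1 IMPLIES 1) XOR (1 AND NOT 0)) XOR (1 XOR (1 IMPLIES 1))) -> 0
  row 29 [11101]: (((1 IMPLIES 1) XOR (1 AND NOT 1)) XOR (1 XOR (1 IMPLIES 1))) -> 1
  row 30 [11110]: (((1 IMPLIES 1) XOR (1 AND NOT 0)) XOR (1 XOR (1 IMPLIES 1))) -> 0
  row 31 [11111]: (((1 IMPLIES 1) XOR (1 AND NOT 1)) XOR (1 XOR (1 IMPLIES 1))) -> 1
Full result column, 4 rows per line (a,b,c fixed per line; d,e runs 00..11 left to right):
  rows 0-3 [a,b,c=000]: 0000  = hex 0
  rows 4-7 [a,b,c=001]: 1111  = hex F
  rows 8-11 [a,b,c=010]: 1010  = hex A
  rows 12-15 [a,b,c=011]: 1010  = hex A
  rows 16-19 [a,b,c=100]: 1111  = hex F
  rows 20-23 [a,b,c=101]: 0000  = hex 0
  rows 24-27 [a,b,c=110]: 0101  = hex 5
  rows 28-31 [a,b,c=111]: 0101  = hex 5
Output column (row 0 .. row 31) = 00001111101010101111000001010101
Output column grouped in 4s = 0000 1111 1010 1010 1111 0000 0101 0101 = 0x0FAAF055
Convert to decimal digit by digit (value = value*16 + digit):
  0 -> 0
  0*16 + 15 (F) = 15
  15*16 + 10 (A) = 250
  250*16 + 10 (A) = 4010
  4010*16 + 15 (F) = 64175
  64175*16 + 0 = 1026800
  1026800*16 + 5 = 16428805
  16428805*16 + 5 = 262860885
Decimal = 262860885

262860885


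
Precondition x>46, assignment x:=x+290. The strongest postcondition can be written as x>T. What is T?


Formula: sp(P, x:=E) = exists old_x. (x = E[old_x/x]) AND P[old_x/x] (old_x is the value of x before the assignment; eliminate old_x by solving x = E[old_x/x] for old_x)
Step 1: Precondition P: x>46, i.e. old_x > 46
Step 2: Assignment gives x = old_x + 290, so old_x = x - 290
Step 3: Substitute into P: x - 290 > 46
Step 4: Simplify: x > 46+290 = 336

336


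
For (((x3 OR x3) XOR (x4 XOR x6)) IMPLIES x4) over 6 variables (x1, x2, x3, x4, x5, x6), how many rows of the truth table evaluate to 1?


Formula: (((x3 OR x3) XOR (x4 XOR x6)) IMPLIES x4) over 6 vars (64 rows)
Evaluate each row (x1, x2, x3, x4, x5, x6 as bits, MSB first):
  row 0 [000000]: (((0 OR 0) XOR (0 XOR 0)) IMPLIES 0) -> 1
  row 1 [000001]: (((0 OR 0) XOR (0 XOR 1)) IMPLIES 0) -> 0
  row 2 [000010]: (((0 OR 0) XOR (0 XOR 0)) IMPLIES 0) -> 1
  row 3 [000011]: (((0 OR 0) XOR (0 XOR 1)) IMPLIES 0) -> 0
  row 4 [000100]: (((0 OR 0) XOR (1 XOR 0)) IMPLIES 1) -> 1
  (every remaining row is evaluated the same way; all 64 results are listed next)
Full result column, 8 rows per line (x1,x2,x3 fixed per line; x4,x5,x6 runs 000..111 left to right):
  rows 0-7 [x1,x2,x3=000]: 10101111  (ones: 6)
  rows 8-15 [x1,x2,x3=001]: 01011111  (ones: 6)
  rows 16-23 [x1,x2,x3=010]: 10101111  (ones: 6)
  rows 24-31 [x1,x2,x3=011]: 01011111  (ones: 6)
  rows 32-39 [x1,x2,x3=100]: 10101111  (ones: 6)
  rows 40-47 [x1,x2,x3=101]: 01011111  (ones: 6)
  rows 48-55 [x1,x2,x3=110]: 10101111  (ones: 6)
  rows 56-63 [x1,x2,x3=111]: 01011111  (ones: 6)
Count of 1-rows = 6+6+6+6+6+6+6+6 = 48

48


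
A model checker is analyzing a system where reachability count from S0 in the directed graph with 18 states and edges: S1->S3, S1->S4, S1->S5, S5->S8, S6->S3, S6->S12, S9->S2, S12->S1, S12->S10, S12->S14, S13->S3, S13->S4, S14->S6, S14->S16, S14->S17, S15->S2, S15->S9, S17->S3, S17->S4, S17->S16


BFS from S0:
  layer 0: {S0}
Reachable set: {S0}
Count = 1

1


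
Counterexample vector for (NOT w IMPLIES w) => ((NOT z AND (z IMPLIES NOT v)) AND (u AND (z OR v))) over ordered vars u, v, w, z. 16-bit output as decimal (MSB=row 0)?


F1 = (NOT w IMPLIES w)
F2 = ((NOT z AND (z IMPLIES NOT v)) AND (u AND (z OR v)))
Counterexample to F1=>F2 is where F1=1 and F2=0.
Evaluate each row (bits = u,v,w,z, MSB first):
  row 0 [0000]: F1=0 F2=0 -> F1&~F2 -> 0
  row 1 [0001]: F1=0 F2=0 -> F1&~F2 -> 0
  row 2 [0010]: F1=1 F2=0 -> F1&~F2 -> 1
  row 3 [0011]: F1=1 F2=0 -> F1&~F2 -> 1
  row 4 [0100]: F1=0 F2=0 -> F1&~F2 -> 0
  row 5 [0101]: F1=0 F2=0 -> F1&~F2 -> 0
  row 6 [0110]: F1=1 F2=0 -> F1&~F2 -> 1
  row 7 [0111]: F1=1 F2=0 -> F1&~F2 -> 1
  row 8 [1000]: F1=0 F2=0 -> F1&~F2 -> 0
  row 9 [1001]: F1=0 F2=0 -> F1&~F2 -> 0
  row 10 [1010]: F1=1 F2=0 -> F1&~F2 -> 1
  row 11 [1011]: F1=1 F2=0 -> F1&~F2 -> 1
  row 12 [1100]: F1=0 F2=1 -> F1&~F2 -> 0
  row 13 [1101]: F1=0 F2=0 -> F1&~F2 -> 0
  row 14 [1110]: F1=1 F2=1 -> F1&~F2 -> 0
  row 15 [1111]: F1=1 F2=0 -> F1&~F2 -> 1
Full result column, 4 rows per line (u,v fixed per line; w,z runs 00..11 left to right):
  rows 0-3 [u,v=00]: 0011  = hex 3
  rows 4-7 [u,v=01]: 0011  = hex 3
  rows 8-11 [u,v=10]: 0011  = hex 3
  rows 12-15 [u,v=11]: 0001  = hex 1
Counterexample vector (row 0 .. row 15) = 0011001100110001
Output column grouped in 4s = 0011 0011 0011 0001 = 0x3331
Convert to decimal digit by digit (value = value*16 + digit):
  3 -> 3
  3*16 + 3 = 51
  51*16 + 3 = 819
  819*16 + 1 = 13105
Decimal = 13105

13105


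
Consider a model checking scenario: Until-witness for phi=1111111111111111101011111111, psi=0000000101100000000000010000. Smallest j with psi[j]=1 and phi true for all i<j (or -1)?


(phi U psi) at 0: need smallest j with psi[j]=1 and phi[i]=1 for all i in [0,j).
Scan from step 0:
  step 0: phi=1, psi=0 -> continue
  step 1: phi=1, psi=0 -> continue
  step 2: phi=1, psi=0 -> continue
  step 3: phi=1, psi=0 -> continue
  step 7: psi=1 and phi held for [0,7) -> witness found
Witness step = 7

7


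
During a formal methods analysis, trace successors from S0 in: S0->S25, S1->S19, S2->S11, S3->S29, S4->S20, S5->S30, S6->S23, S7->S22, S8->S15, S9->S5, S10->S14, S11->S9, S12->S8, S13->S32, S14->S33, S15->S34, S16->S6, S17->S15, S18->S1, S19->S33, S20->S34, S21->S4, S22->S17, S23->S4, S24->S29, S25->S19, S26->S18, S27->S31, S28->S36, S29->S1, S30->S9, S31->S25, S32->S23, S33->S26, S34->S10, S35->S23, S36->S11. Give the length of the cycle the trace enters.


Trace from S0 until a state repeats:
  S0 -> S25 -> S19 -> S33 -> S26 -> S18 -> S1 -> S19
S19 first seen at step 2, revisited at step 7.
Cycle length = 7 - 2 = 5

5


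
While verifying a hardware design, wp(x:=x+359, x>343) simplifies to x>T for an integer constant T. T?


Formula: wp(x:=E, P) = P[E/x] (substitute E for x in postcondition)
Step 1: Postcondition: x>343
Step 2: Substitute x+359 for x: x+359>343
Step 3: Solve for x: x > 343-359 = -16

-16


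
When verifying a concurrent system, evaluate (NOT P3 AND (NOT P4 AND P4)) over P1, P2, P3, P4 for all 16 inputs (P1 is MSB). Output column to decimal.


Formula: (NOT P3 AND (NOT P4 AND P4)) over P1, P2, P3, P4 (16 rows)
Evaluate each row (bits = P1,P2,P3,P4, MSB first):
  row 0 [0000]: (NOT 0 AND (NOT 0 AND 0)) -> 0
  row 1 [0001]: (NOT 0 AND (NOT 1 AND 1)) -> 0
  row 2 [0010]: (NOT 1 AND (NOT 0 AND 0)) -> 0
  row 3 [0011]: (NOT 1 AND (NOT 1 AND 1)) -> 0
  row 4 [0100]: (NOT 0 AND (NOT 0 AND 0)) -> 0
  row 5 [0101]: (NOT 0 AND (NOT 1 AND 1)) -> 0
  row 6 [0110]: (NOT 1 AND (NOT 0 AND 0)) -> 0
  row 7 [0111]: (NOT 1 AND (NOT 1 AND 1)) -> 0
  row 8 [1000]: (NOT 0 AND (NOT 0 AND 0)) -> 0
  row 9 [1001]: (NOT 0 AND (NOT 1 AND 1)) -> 0
  row 10 [1010]: (NOT 1 AND (NOT 0 AND 0)) -> 0
  row 11 [1011]: (NOT 1 AND (NOT 1 AND 1)) -> 0
  row 12 [1100]: (NOT 0 AND (NOT 0 AND 0)) -> 0
  row 13 [1101]: (NOT 0 AND (NOT 1 AND 1)) -> 0
  row 14 [1110]: (NOT 1 AND (NOT 0 AND 0)) -> 0
  row 15 [1111]: (NOT 1 AND (NOT 1 AND 1)) -> 0
Full result column, 4 rows per line (P1,P2 fixed per line; P3,P4 runs 00..11 left to right):
  rows 0-3 [P1,P2=00]: 0000  = hex 0
  rows 4-7 [P1,P2=01]: 0000  = hex 0
  rows 8-11 [P1,P2=10]: 0000  = hex 0
  rows 12-15 [P1,P2=11]: 0000  = hex 0
Output column (row 0 .. row 15) = 0000000000000000
Output column grouped in 4s = 0000 0000 0000 0000 = 0x0000
Convert to decimal digit by digit (value = value*16 + digit):
  0 -> 0
  0*16 + 0 = 0
  0*16 + 0 = 0
  0*16 + 0 = 0
Decimal = 0

0


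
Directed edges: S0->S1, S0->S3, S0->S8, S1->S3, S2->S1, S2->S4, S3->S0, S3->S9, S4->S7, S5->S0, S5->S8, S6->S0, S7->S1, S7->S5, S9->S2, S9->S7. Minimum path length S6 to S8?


BFS layer-by-layer from S6:
  dist 0: {S6}
  dist 1: {S0}
  dist 2: {S1, S3, S8}
  -> S8 reached at distance 2
Shortest path length = 2

2


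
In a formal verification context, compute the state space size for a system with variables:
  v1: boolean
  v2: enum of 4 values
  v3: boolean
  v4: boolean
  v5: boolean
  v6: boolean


State space = product of domain sizes of all variables.
Domain sizes:
  v1 (boolean): 2
  v2 (enum of 4 values): 4
  v3 (boolean): 2
  v4 (boolean): 2
  v5 (boolean): 2
  v6 (boolean): 2
Product = 2 * 4 * 2 * 2 * 2 * 2 = 128

128


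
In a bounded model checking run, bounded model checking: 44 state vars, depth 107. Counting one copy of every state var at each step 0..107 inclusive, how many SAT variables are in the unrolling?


BMC unrolls to depth k, creating one copy of each state var for steps 0..k.
Step count = 107 + 1 = 108 (steps 0 through 107)
Vars per step = 44
Total = 44 * 108 = 4752

4752


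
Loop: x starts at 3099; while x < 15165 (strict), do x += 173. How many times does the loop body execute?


Step 1: x goes from 3099 toward 15165 by 173; the body runs while x<15165, so iterations = ceil((bound-start)/step)
Step 2: Distance=12066
Step 3: ceil(12066/173)=70

70


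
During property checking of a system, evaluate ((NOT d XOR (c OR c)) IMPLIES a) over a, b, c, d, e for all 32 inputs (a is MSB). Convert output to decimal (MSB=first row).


Formula: ((NOT d XOR (c OR c)) IMPLIES a) over a, b, c, d, e (32 rows)
Evaluate each row (bits = a,b,c,d,e, MSB first):
  row 0 [00000]: ((NOT 0 XOR (0 OR 0)) IMPLIES 0) -> 0
  row 1 [00001]: ((NOT 0 XOR (0 OR 0)) IMPLIES 0) -> 0
  row 2 [00010]: ((NOT 1 XOR (0 OR 0)) IMPLIES 0) -> 1
  row 3 [00011]: ((NOT 1 XOR (0 OR 0)) IMPLIES 0) -> 1
  row 4 [00100]: ((NOT 0 XOR (1 OR 1)) IMPLIES 0) -> 1
  row 5 [00101]: ((NOT 0 XOR (1 OR 1)) IMPLIES 0) -> 1
  row 6 [00110]: ((NOT 1 XOR (1 OR 1)) IMPLIES 0) -> 0
  row 7 [00111]: ((NOT 1 XOR (1 OR 1)) IMPLIES 0) -> 0
  row 8 [01000]: ((NOT 0 XOR (0 OR 0)) IMPLIES 0) -> 0
  row 9 [01001]: ((NOT 0 XOR (0 OR 0)) IMPLIES 0) -> 0
  row 10 [01010]: ((NOT 1 XOR (0 OR 0)) IMPLIES 0) -> 1
  row 11 [01011]: ((NOT 1 XOR (0 OR 0)) IMPLIES 0) -> 1
  row 12 [01100]: ((NOT 0 XOR (1 OR 1)) IMPLIES 0) -> 1
  row 13 [01101]: ((NOT 0 XOR (1 OR 1)) IMPLIES 0) -> 1
  row 14 [01110]: ((NOT 1 XOR (1 OR 1)) IMPLIES 0) -> 0
  row 15 [01111]: ((NOT 1 XOR (1 OR 1)) IMPLIES 0) -> 0
  row 16 [10000]: ((NOT 0 XOR (0 OR 0)) IMPLIES 1) -> 1
  row 17 [10001]: ((NOT 0 XOR (0 OR 0)) IMPLIES 1) -> 1
  row 18 [10010]: ((NOT 1 XOR (0 OR 0)) IMPLIES 1) -> 1
  row 19 [10011]: ((NOT 1 XOR (0 OR 0)) IMPLIES 1) -> 1
  row 20 [10100]: ((NOT 0 XOR (1 OR 1)) IMPLIES 1) -> 1
  row 21 [10101]: ((NOT 0 XOR (1 OR 1)) IMPLIES 1) -> 1
  row 22 [10110]: ((NOT 1 XOR (1 OR 1)) IMPLIES 1) -> 1
  row 23 [10111]: ((NOT 1 XOR (1 OR 1)) IMPLIES 1) -> 1
  row 24 [11000]: ((NOT 0 XOR (0 OR 0)) IMPLIES 1) -> 1
  row 25 [11001]: ((NOT 0 XOR (0 OR 0)) IMPLIES 1) -> 1
  row 26 [11010]: ((NOT 1 XOR (0 OR 0)) IMPLIES 1) -> 1
  row 27 [11011]: ((NOT 1 XOR (0 OR 0)) IMPLIES 1) -> 1
  row 28 [11100]: ((NOT 0 XOR (1 OR 1)) IMPLIES 1) -> 1
  row 29 [11101]: ((NOT 0 XOR (1 OR 1)) IMPLIES 1) -> 1
  row 30 [11110]: ((NOT 1 XOR (1 OR 1)) IMPLIES 1) -> 1
  row 31 [11111]: ((NOT 1 XOR (1 OR 1)) IMPLIES 1) -> 1
Full result column, 4 rows per line (a,b,c fixed per line; d,e runs 00..11 left to right):
  rows 0-3 [a,b,c=000]: 0011  = hex 3
  rows 4-7 [a,b,c=001]: 1100  = hex C
  rows 8-11 [a,b,c=010]: 0011  = hex 3
  rows 12-15 [a,b,c=011]: 1100  = hex C
  rows 16-19 [a,b,c=100]: 1111  = hex F
  rows 20-23 [a,b,c=101]: 1111  = hex F
  rows 24-27 [a,b,c=110]: 1111  = hex F
  rows 28-31 [a,b,c=111]: 1111  = hex F
Output column (row 0 .. row 31) = 00111100001111001111111111111111
Output column grouped in 4s = 0011 1100 0011 1100 1111 1111 1111 1111 = 0x3C3CFFFF
Convert to decimal digit by digit (value = value*16 + digit):
  3 -> 3
  3*16 + 12 (C) = 60
  60*16 + 3 = 963
  963*16 + 12 (C) = 15420
  15420*16 + 15 (F) = 246735
  246735*16 + 15 (F) = 3947775
  3947775*16 + 15 (F) = 63164415
  63164415*16 + 15 (F) = 1010630655
Decimal = 1010630655

1010630655
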